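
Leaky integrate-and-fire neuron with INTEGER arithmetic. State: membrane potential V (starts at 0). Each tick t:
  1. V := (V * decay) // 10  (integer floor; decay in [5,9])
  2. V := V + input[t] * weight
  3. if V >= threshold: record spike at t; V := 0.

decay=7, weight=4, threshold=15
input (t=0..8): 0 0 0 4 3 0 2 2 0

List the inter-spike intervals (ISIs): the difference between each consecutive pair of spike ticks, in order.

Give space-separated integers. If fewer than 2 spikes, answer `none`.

Answer: 4

Derivation:
t=0: input=0 -> V=0
t=1: input=0 -> V=0
t=2: input=0 -> V=0
t=3: input=4 -> V=0 FIRE
t=4: input=3 -> V=12
t=5: input=0 -> V=8
t=6: input=2 -> V=13
t=7: input=2 -> V=0 FIRE
t=8: input=0 -> V=0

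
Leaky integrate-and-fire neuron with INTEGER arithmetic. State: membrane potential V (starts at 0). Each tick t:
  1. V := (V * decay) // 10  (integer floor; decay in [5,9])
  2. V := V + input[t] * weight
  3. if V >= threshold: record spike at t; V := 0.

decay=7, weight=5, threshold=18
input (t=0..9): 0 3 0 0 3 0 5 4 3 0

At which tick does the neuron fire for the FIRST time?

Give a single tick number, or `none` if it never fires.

Answer: 4

Derivation:
t=0: input=0 -> V=0
t=1: input=3 -> V=15
t=2: input=0 -> V=10
t=3: input=0 -> V=7
t=4: input=3 -> V=0 FIRE
t=5: input=0 -> V=0
t=6: input=5 -> V=0 FIRE
t=7: input=4 -> V=0 FIRE
t=8: input=3 -> V=15
t=9: input=0 -> V=10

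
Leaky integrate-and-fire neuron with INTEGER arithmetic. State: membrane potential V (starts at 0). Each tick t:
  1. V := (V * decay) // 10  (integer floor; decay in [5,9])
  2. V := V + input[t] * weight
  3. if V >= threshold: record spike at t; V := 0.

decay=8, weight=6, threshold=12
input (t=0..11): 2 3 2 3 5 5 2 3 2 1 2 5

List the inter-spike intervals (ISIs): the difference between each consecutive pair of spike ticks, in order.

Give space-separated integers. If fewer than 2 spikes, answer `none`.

t=0: input=2 -> V=0 FIRE
t=1: input=3 -> V=0 FIRE
t=2: input=2 -> V=0 FIRE
t=3: input=3 -> V=0 FIRE
t=4: input=5 -> V=0 FIRE
t=5: input=5 -> V=0 FIRE
t=6: input=2 -> V=0 FIRE
t=7: input=3 -> V=0 FIRE
t=8: input=2 -> V=0 FIRE
t=9: input=1 -> V=6
t=10: input=2 -> V=0 FIRE
t=11: input=5 -> V=0 FIRE

Answer: 1 1 1 1 1 1 1 1 2 1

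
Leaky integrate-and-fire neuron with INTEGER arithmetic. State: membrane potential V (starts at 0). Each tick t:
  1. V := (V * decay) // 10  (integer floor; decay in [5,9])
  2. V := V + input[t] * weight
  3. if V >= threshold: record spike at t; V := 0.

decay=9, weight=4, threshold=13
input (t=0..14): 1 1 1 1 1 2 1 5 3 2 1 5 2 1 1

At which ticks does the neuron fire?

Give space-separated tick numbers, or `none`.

Answer: 3 6 7 9 11 14

Derivation:
t=0: input=1 -> V=4
t=1: input=1 -> V=7
t=2: input=1 -> V=10
t=3: input=1 -> V=0 FIRE
t=4: input=1 -> V=4
t=5: input=2 -> V=11
t=6: input=1 -> V=0 FIRE
t=7: input=5 -> V=0 FIRE
t=8: input=3 -> V=12
t=9: input=2 -> V=0 FIRE
t=10: input=1 -> V=4
t=11: input=5 -> V=0 FIRE
t=12: input=2 -> V=8
t=13: input=1 -> V=11
t=14: input=1 -> V=0 FIRE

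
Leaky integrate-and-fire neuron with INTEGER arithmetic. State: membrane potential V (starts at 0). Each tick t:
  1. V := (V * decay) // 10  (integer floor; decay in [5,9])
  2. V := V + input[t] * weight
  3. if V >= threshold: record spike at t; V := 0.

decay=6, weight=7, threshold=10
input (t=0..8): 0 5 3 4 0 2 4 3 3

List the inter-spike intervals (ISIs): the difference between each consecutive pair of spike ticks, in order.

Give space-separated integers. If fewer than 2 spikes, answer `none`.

t=0: input=0 -> V=0
t=1: input=5 -> V=0 FIRE
t=2: input=3 -> V=0 FIRE
t=3: input=4 -> V=0 FIRE
t=4: input=0 -> V=0
t=5: input=2 -> V=0 FIRE
t=6: input=4 -> V=0 FIRE
t=7: input=3 -> V=0 FIRE
t=8: input=3 -> V=0 FIRE

Answer: 1 1 2 1 1 1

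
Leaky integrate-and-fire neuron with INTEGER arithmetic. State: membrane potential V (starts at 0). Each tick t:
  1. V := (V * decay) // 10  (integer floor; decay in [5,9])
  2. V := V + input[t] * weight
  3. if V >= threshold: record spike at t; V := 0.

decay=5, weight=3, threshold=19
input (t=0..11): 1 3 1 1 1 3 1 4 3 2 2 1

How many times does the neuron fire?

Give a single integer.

Answer: 0

Derivation:
t=0: input=1 -> V=3
t=1: input=3 -> V=10
t=2: input=1 -> V=8
t=3: input=1 -> V=7
t=4: input=1 -> V=6
t=5: input=3 -> V=12
t=6: input=1 -> V=9
t=7: input=4 -> V=16
t=8: input=3 -> V=17
t=9: input=2 -> V=14
t=10: input=2 -> V=13
t=11: input=1 -> V=9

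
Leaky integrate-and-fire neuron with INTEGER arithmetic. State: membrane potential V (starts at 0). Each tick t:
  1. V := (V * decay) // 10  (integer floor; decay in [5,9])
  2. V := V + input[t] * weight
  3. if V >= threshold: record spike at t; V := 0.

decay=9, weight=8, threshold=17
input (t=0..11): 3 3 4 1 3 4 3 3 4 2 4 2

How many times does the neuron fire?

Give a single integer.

Answer: 9

Derivation:
t=0: input=3 -> V=0 FIRE
t=1: input=3 -> V=0 FIRE
t=2: input=4 -> V=0 FIRE
t=3: input=1 -> V=8
t=4: input=3 -> V=0 FIRE
t=5: input=4 -> V=0 FIRE
t=6: input=3 -> V=0 FIRE
t=7: input=3 -> V=0 FIRE
t=8: input=4 -> V=0 FIRE
t=9: input=2 -> V=16
t=10: input=4 -> V=0 FIRE
t=11: input=2 -> V=16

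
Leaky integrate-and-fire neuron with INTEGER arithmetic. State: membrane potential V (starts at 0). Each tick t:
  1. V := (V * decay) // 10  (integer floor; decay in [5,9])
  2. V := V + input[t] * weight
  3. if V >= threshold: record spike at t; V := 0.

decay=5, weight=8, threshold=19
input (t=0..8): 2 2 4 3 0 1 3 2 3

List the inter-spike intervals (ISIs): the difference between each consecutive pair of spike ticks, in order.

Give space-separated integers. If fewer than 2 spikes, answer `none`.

Answer: 1 1 3 2

Derivation:
t=0: input=2 -> V=16
t=1: input=2 -> V=0 FIRE
t=2: input=4 -> V=0 FIRE
t=3: input=3 -> V=0 FIRE
t=4: input=0 -> V=0
t=5: input=1 -> V=8
t=6: input=3 -> V=0 FIRE
t=7: input=2 -> V=16
t=8: input=3 -> V=0 FIRE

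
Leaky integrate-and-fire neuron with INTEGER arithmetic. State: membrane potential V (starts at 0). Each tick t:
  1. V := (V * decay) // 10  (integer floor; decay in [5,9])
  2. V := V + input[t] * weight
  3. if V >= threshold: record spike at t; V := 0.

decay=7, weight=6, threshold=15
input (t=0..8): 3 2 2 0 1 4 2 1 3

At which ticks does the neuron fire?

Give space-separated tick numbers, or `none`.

t=0: input=3 -> V=0 FIRE
t=1: input=2 -> V=12
t=2: input=2 -> V=0 FIRE
t=3: input=0 -> V=0
t=4: input=1 -> V=6
t=5: input=4 -> V=0 FIRE
t=6: input=2 -> V=12
t=7: input=1 -> V=14
t=8: input=3 -> V=0 FIRE

Answer: 0 2 5 8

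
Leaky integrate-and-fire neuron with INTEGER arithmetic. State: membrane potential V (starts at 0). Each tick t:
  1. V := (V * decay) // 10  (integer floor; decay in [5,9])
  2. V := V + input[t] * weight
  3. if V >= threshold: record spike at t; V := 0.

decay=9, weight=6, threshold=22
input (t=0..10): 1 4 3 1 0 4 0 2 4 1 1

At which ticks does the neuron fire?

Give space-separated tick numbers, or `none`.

t=0: input=1 -> V=6
t=1: input=4 -> V=0 FIRE
t=2: input=3 -> V=18
t=3: input=1 -> V=0 FIRE
t=4: input=0 -> V=0
t=5: input=4 -> V=0 FIRE
t=6: input=0 -> V=0
t=7: input=2 -> V=12
t=8: input=4 -> V=0 FIRE
t=9: input=1 -> V=6
t=10: input=1 -> V=11

Answer: 1 3 5 8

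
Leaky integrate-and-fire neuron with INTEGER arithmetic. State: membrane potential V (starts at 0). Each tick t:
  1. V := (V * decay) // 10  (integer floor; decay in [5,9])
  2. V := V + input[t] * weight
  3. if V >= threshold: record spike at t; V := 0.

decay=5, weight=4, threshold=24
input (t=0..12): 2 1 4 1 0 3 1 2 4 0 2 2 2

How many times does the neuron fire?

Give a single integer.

t=0: input=2 -> V=8
t=1: input=1 -> V=8
t=2: input=4 -> V=20
t=3: input=1 -> V=14
t=4: input=0 -> V=7
t=5: input=3 -> V=15
t=6: input=1 -> V=11
t=7: input=2 -> V=13
t=8: input=4 -> V=22
t=9: input=0 -> V=11
t=10: input=2 -> V=13
t=11: input=2 -> V=14
t=12: input=2 -> V=15

Answer: 0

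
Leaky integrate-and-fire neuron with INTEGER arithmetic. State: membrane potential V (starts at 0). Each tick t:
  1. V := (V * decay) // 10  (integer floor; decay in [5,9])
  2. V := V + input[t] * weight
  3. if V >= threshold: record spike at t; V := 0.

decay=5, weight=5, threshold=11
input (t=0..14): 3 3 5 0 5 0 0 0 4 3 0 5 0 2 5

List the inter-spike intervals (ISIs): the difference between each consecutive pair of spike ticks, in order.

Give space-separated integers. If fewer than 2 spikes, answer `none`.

Answer: 1 1 2 4 1 2 3

Derivation:
t=0: input=3 -> V=0 FIRE
t=1: input=3 -> V=0 FIRE
t=2: input=5 -> V=0 FIRE
t=3: input=0 -> V=0
t=4: input=5 -> V=0 FIRE
t=5: input=0 -> V=0
t=6: input=0 -> V=0
t=7: input=0 -> V=0
t=8: input=4 -> V=0 FIRE
t=9: input=3 -> V=0 FIRE
t=10: input=0 -> V=0
t=11: input=5 -> V=0 FIRE
t=12: input=0 -> V=0
t=13: input=2 -> V=10
t=14: input=5 -> V=0 FIRE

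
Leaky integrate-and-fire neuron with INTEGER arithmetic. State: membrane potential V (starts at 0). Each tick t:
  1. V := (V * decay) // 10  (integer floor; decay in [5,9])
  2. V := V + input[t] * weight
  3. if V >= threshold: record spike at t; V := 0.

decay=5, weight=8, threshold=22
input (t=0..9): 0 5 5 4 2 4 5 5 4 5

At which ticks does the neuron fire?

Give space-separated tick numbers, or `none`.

Answer: 1 2 3 5 6 7 8 9

Derivation:
t=0: input=0 -> V=0
t=1: input=5 -> V=0 FIRE
t=2: input=5 -> V=0 FIRE
t=3: input=4 -> V=0 FIRE
t=4: input=2 -> V=16
t=5: input=4 -> V=0 FIRE
t=6: input=5 -> V=0 FIRE
t=7: input=5 -> V=0 FIRE
t=8: input=4 -> V=0 FIRE
t=9: input=5 -> V=0 FIRE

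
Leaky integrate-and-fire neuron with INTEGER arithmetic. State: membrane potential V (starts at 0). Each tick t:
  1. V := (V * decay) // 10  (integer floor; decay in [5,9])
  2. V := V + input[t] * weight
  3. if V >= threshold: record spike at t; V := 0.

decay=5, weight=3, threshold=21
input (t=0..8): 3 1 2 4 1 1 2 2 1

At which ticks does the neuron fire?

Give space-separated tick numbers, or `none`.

Answer: none

Derivation:
t=0: input=3 -> V=9
t=1: input=1 -> V=7
t=2: input=2 -> V=9
t=3: input=4 -> V=16
t=4: input=1 -> V=11
t=5: input=1 -> V=8
t=6: input=2 -> V=10
t=7: input=2 -> V=11
t=8: input=1 -> V=8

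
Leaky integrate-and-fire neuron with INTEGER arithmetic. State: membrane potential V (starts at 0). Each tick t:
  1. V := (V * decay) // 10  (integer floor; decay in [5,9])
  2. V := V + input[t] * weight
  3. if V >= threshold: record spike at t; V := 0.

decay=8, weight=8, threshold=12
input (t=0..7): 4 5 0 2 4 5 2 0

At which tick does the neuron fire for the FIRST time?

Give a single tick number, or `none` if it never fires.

Answer: 0

Derivation:
t=0: input=4 -> V=0 FIRE
t=1: input=5 -> V=0 FIRE
t=2: input=0 -> V=0
t=3: input=2 -> V=0 FIRE
t=4: input=4 -> V=0 FIRE
t=5: input=5 -> V=0 FIRE
t=6: input=2 -> V=0 FIRE
t=7: input=0 -> V=0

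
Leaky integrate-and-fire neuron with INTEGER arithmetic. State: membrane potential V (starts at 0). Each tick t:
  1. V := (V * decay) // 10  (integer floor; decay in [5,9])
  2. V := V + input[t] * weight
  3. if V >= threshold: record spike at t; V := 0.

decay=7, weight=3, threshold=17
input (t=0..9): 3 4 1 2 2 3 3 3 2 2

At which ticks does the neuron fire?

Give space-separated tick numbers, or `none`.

Answer: 1 6

Derivation:
t=0: input=3 -> V=9
t=1: input=4 -> V=0 FIRE
t=2: input=1 -> V=3
t=3: input=2 -> V=8
t=4: input=2 -> V=11
t=5: input=3 -> V=16
t=6: input=3 -> V=0 FIRE
t=7: input=3 -> V=9
t=8: input=2 -> V=12
t=9: input=2 -> V=14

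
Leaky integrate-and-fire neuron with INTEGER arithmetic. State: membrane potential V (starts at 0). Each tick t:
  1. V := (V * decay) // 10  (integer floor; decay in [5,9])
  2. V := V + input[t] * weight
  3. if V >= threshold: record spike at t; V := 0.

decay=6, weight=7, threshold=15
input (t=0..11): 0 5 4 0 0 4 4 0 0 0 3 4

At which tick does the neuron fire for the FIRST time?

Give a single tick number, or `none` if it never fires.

t=0: input=0 -> V=0
t=1: input=5 -> V=0 FIRE
t=2: input=4 -> V=0 FIRE
t=3: input=0 -> V=0
t=4: input=0 -> V=0
t=5: input=4 -> V=0 FIRE
t=6: input=4 -> V=0 FIRE
t=7: input=0 -> V=0
t=8: input=0 -> V=0
t=9: input=0 -> V=0
t=10: input=3 -> V=0 FIRE
t=11: input=4 -> V=0 FIRE

Answer: 1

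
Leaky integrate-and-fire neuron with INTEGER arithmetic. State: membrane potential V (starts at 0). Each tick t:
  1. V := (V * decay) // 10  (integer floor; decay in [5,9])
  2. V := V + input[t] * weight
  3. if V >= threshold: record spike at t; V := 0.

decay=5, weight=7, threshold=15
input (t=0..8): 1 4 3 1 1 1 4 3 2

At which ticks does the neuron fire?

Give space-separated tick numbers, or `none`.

t=0: input=1 -> V=7
t=1: input=4 -> V=0 FIRE
t=2: input=3 -> V=0 FIRE
t=3: input=1 -> V=7
t=4: input=1 -> V=10
t=5: input=1 -> V=12
t=6: input=4 -> V=0 FIRE
t=7: input=3 -> V=0 FIRE
t=8: input=2 -> V=14

Answer: 1 2 6 7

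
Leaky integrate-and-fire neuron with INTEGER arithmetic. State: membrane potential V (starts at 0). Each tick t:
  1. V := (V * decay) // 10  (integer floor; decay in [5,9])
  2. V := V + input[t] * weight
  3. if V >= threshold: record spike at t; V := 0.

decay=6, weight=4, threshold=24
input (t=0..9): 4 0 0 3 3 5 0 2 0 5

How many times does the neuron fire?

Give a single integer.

t=0: input=4 -> V=16
t=1: input=0 -> V=9
t=2: input=0 -> V=5
t=3: input=3 -> V=15
t=4: input=3 -> V=21
t=5: input=5 -> V=0 FIRE
t=6: input=0 -> V=0
t=7: input=2 -> V=8
t=8: input=0 -> V=4
t=9: input=5 -> V=22

Answer: 1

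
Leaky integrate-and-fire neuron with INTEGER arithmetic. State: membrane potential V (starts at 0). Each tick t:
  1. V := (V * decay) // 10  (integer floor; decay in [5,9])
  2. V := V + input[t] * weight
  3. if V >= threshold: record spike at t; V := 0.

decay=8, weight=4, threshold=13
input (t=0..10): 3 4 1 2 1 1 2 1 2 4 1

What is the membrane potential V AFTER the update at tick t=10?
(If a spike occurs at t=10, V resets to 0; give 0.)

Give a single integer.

t=0: input=3 -> V=12
t=1: input=4 -> V=0 FIRE
t=2: input=1 -> V=4
t=3: input=2 -> V=11
t=4: input=1 -> V=12
t=5: input=1 -> V=0 FIRE
t=6: input=2 -> V=8
t=7: input=1 -> V=10
t=8: input=2 -> V=0 FIRE
t=9: input=4 -> V=0 FIRE
t=10: input=1 -> V=4

Answer: 4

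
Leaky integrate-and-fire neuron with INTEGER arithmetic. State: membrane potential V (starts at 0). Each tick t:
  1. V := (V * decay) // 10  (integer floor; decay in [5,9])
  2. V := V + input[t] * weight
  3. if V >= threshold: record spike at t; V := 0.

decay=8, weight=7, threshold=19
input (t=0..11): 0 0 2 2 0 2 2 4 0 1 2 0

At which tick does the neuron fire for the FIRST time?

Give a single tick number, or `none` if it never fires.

Answer: 3

Derivation:
t=0: input=0 -> V=0
t=1: input=0 -> V=0
t=2: input=2 -> V=14
t=3: input=2 -> V=0 FIRE
t=4: input=0 -> V=0
t=5: input=2 -> V=14
t=6: input=2 -> V=0 FIRE
t=7: input=4 -> V=0 FIRE
t=8: input=0 -> V=0
t=9: input=1 -> V=7
t=10: input=2 -> V=0 FIRE
t=11: input=0 -> V=0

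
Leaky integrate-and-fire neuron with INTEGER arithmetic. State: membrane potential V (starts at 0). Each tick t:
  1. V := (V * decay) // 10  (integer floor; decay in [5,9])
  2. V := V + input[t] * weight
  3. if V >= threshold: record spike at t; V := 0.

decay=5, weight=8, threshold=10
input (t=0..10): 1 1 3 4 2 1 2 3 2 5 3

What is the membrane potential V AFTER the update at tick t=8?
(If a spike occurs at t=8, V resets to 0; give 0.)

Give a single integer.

Answer: 0

Derivation:
t=0: input=1 -> V=8
t=1: input=1 -> V=0 FIRE
t=2: input=3 -> V=0 FIRE
t=3: input=4 -> V=0 FIRE
t=4: input=2 -> V=0 FIRE
t=5: input=1 -> V=8
t=6: input=2 -> V=0 FIRE
t=7: input=3 -> V=0 FIRE
t=8: input=2 -> V=0 FIRE
t=9: input=5 -> V=0 FIRE
t=10: input=3 -> V=0 FIRE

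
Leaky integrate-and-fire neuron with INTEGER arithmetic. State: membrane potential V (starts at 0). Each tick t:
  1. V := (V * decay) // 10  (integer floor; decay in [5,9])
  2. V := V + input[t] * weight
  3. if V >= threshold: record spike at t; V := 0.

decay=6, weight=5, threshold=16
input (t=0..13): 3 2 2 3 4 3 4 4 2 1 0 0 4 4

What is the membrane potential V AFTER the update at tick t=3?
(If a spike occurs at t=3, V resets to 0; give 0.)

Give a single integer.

Answer: 0

Derivation:
t=0: input=3 -> V=15
t=1: input=2 -> V=0 FIRE
t=2: input=2 -> V=10
t=3: input=3 -> V=0 FIRE
t=4: input=4 -> V=0 FIRE
t=5: input=3 -> V=15
t=6: input=4 -> V=0 FIRE
t=7: input=4 -> V=0 FIRE
t=8: input=2 -> V=10
t=9: input=1 -> V=11
t=10: input=0 -> V=6
t=11: input=0 -> V=3
t=12: input=4 -> V=0 FIRE
t=13: input=4 -> V=0 FIRE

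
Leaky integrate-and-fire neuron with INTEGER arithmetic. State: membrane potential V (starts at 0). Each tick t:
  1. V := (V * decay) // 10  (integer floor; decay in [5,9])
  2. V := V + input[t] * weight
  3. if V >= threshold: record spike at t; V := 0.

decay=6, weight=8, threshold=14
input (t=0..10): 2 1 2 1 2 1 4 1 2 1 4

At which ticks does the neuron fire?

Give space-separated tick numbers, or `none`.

t=0: input=2 -> V=0 FIRE
t=1: input=1 -> V=8
t=2: input=2 -> V=0 FIRE
t=3: input=1 -> V=8
t=4: input=2 -> V=0 FIRE
t=5: input=1 -> V=8
t=6: input=4 -> V=0 FIRE
t=7: input=1 -> V=8
t=8: input=2 -> V=0 FIRE
t=9: input=1 -> V=8
t=10: input=4 -> V=0 FIRE

Answer: 0 2 4 6 8 10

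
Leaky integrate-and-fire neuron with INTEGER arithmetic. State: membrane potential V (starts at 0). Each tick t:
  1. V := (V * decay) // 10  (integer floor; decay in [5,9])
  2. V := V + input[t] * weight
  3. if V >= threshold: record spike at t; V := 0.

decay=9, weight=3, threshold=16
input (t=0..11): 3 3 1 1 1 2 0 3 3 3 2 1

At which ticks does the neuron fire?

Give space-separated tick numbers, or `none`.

t=0: input=3 -> V=9
t=1: input=3 -> V=0 FIRE
t=2: input=1 -> V=3
t=3: input=1 -> V=5
t=4: input=1 -> V=7
t=5: input=2 -> V=12
t=6: input=0 -> V=10
t=7: input=3 -> V=0 FIRE
t=8: input=3 -> V=9
t=9: input=3 -> V=0 FIRE
t=10: input=2 -> V=6
t=11: input=1 -> V=8

Answer: 1 7 9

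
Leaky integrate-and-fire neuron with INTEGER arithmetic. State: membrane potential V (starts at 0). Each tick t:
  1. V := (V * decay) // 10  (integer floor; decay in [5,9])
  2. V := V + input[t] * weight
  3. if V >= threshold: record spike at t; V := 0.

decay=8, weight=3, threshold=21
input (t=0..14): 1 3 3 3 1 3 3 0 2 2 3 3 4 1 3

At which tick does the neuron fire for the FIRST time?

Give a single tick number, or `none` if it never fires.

Answer: 3

Derivation:
t=0: input=1 -> V=3
t=1: input=3 -> V=11
t=2: input=3 -> V=17
t=3: input=3 -> V=0 FIRE
t=4: input=1 -> V=3
t=5: input=3 -> V=11
t=6: input=3 -> V=17
t=7: input=0 -> V=13
t=8: input=2 -> V=16
t=9: input=2 -> V=18
t=10: input=3 -> V=0 FIRE
t=11: input=3 -> V=9
t=12: input=4 -> V=19
t=13: input=1 -> V=18
t=14: input=3 -> V=0 FIRE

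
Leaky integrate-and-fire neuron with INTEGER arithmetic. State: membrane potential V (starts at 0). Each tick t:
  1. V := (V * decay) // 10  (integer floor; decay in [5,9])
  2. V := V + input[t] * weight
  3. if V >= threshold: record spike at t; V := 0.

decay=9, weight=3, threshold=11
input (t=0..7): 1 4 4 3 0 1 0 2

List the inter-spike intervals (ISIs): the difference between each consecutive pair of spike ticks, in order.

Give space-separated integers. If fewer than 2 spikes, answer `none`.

Answer: 1 5

Derivation:
t=0: input=1 -> V=3
t=1: input=4 -> V=0 FIRE
t=2: input=4 -> V=0 FIRE
t=3: input=3 -> V=9
t=4: input=0 -> V=8
t=5: input=1 -> V=10
t=6: input=0 -> V=9
t=7: input=2 -> V=0 FIRE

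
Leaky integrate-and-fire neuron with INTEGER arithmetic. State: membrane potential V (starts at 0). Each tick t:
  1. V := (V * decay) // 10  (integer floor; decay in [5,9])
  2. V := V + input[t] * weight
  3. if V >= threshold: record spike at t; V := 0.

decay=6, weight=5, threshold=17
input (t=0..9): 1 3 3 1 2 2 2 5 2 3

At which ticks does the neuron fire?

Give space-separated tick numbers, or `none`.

Answer: 1 4 7 9

Derivation:
t=0: input=1 -> V=5
t=1: input=3 -> V=0 FIRE
t=2: input=3 -> V=15
t=3: input=1 -> V=14
t=4: input=2 -> V=0 FIRE
t=5: input=2 -> V=10
t=6: input=2 -> V=16
t=7: input=5 -> V=0 FIRE
t=8: input=2 -> V=10
t=9: input=3 -> V=0 FIRE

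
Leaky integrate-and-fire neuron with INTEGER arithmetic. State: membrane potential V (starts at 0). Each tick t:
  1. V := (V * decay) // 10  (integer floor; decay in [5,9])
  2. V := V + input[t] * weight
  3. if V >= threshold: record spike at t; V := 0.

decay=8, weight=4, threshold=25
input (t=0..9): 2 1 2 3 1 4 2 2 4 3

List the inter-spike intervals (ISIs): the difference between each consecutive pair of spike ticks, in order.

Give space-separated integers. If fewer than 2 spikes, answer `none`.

t=0: input=2 -> V=8
t=1: input=1 -> V=10
t=2: input=2 -> V=16
t=3: input=3 -> V=24
t=4: input=1 -> V=23
t=5: input=4 -> V=0 FIRE
t=6: input=2 -> V=8
t=7: input=2 -> V=14
t=8: input=4 -> V=0 FIRE
t=9: input=3 -> V=12

Answer: 3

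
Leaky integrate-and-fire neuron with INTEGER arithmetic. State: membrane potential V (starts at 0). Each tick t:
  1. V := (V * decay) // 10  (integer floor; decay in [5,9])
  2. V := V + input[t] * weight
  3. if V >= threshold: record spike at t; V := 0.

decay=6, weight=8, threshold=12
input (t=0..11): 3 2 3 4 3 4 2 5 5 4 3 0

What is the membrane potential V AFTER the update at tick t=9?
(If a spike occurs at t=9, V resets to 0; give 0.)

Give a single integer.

t=0: input=3 -> V=0 FIRE
t=1: input=2 -> V=0 FIRE
t=2: input=3 -> V=0 FIRE
t=3: input=4 -> V=0 FIRE
t=4: input=3 -> V=0 FIRE
t=5: input=4 -> V=0 FIRE
t=6: input=2 -> V=0 FIRE
t=7: input=5 -> V=0 FIRE
t=8: input=5 -> V=0 FIRE
t=9: input=4 -> V=0 FIRE
t=10: input=3 -> V=0 FIRE
t=11: input=0 -> V=0

Answer: 0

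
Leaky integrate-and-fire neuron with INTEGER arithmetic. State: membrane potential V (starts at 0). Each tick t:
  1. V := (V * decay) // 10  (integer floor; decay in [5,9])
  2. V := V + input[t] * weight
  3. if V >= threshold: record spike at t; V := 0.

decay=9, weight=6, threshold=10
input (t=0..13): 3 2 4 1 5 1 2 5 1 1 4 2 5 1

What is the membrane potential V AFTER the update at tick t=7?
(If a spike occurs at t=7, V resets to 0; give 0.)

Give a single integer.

t=0: input=3 -> V=0 FIRE
t=1: input=2 -> V=0 FIRE
t=2: input=4 -> V=0 FIRE
t=3: input=1 -> V=6
t=4: input=5 -> V=0 FIRE
t=5: input=1 -> V=6
t=6: input=2 -> V=0 FIRE
t=7: input=5 -> V=0 FIRE
t=8: input=1 -> V=6
t=9: input=1 -> V=0 FIRE
t=10: input=4 -> V=0 FIRE
t=11: input=2 -> V=0 FIRE
t=12: input=5 -> V=0 FIRE
t=13: input=1 -> V=6

Answer: 0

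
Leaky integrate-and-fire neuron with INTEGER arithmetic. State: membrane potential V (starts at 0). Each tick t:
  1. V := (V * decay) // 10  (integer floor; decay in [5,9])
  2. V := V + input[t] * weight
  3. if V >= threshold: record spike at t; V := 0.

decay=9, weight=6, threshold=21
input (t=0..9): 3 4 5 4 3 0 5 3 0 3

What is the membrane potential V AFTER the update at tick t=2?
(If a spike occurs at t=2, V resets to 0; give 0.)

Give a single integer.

Answer: 0

Derivation:
t=0: input=3 -> V=18
t=1: input=4 -> V=0 FIRE
t=2: input=5 -> V=0 FIRE
t=3: input=4 -> V=0 FIRE
t=4: input=3 -> V=18
t=5: input=0 -> V=16
t=6: input=5 -> V=0 FIRE
t=7: input=3 -> V=18
t=8: input=0 -> V=16
t=9: input=3 -> V=0 FIRE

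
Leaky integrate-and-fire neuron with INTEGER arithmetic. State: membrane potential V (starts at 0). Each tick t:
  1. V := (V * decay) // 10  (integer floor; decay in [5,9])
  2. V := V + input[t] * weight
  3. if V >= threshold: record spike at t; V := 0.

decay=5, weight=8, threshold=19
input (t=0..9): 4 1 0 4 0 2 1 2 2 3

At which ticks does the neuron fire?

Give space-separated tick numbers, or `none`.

t=0: input=4 -> V=0 FIRE
t=1: input=1 -> V=8
t=2: input=0 -> V=4
t=3: input=4 -> V=0 FIRE
t=4: input=0 -> V=0
t=5: input=2 -> V=16
t=6: input=1 -> V=16
t=7: input=2 -> V=0 FIRE
t=8: input=2 -> V=16
t=9: input=3 -> V=0 FIRE

Answer: 0 3 7 9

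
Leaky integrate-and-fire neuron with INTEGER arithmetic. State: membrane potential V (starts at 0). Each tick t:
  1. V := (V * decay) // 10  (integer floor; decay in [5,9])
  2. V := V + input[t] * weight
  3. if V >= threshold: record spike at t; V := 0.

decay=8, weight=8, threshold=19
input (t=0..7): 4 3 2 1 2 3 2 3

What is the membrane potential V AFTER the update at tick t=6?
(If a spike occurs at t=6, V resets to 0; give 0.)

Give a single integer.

t=0: input=4 -> V=0 FIRE
t=1: input=3 -> V=0 FIRE
t=2: input=2 -> V=16
t=3: input=1 -> V=0 FIRE
t=4: input=2 -> V=16
t=5: input=3 -> V=0 FIRE
t=6: input=2 -> V=16
t=7: input=3 -> V=0 FIRE

Answer: 16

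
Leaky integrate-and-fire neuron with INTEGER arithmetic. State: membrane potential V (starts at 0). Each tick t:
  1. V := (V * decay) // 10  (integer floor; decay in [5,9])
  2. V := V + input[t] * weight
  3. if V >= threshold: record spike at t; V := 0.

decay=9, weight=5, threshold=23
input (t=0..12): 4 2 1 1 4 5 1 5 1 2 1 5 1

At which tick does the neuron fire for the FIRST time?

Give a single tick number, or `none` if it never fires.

Answer: 1

Derivation:
t=0: input=4 -> V=20
t=1: input=2 -> V=0 FIRE
t=2: input=1 -> V=5
t=3: input=1 -> V=9
t=4: input=4 -> V=0 FIRE
t=5: input=5 -> V=0 FIRE
t=6: input=1 -> V=5
t=7: input=5 -> V=0 FIRE
t=8: input=1 -> V=5
t=9: input=2 -> V=14
t=10: input=1 -> V=17
t=11: input=5 -> V=0 FIRE
t=12: input=1 -> V=5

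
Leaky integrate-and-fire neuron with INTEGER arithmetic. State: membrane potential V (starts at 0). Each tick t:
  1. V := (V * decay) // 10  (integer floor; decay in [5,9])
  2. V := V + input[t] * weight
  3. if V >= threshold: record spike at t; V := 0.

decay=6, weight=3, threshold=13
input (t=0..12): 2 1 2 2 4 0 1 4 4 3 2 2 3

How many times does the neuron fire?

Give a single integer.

t=0: input=2 -> V=6
t=1: input=1 -> V=6
t=2: input=2 -> V=9
t=3: input=2 -> V=11
t=4: input=4 -> V=0 FIRE
t=5: input=0 -> V=0
t=6: input=1 -> V=3
t=7: input=4 -> V=0 FIRE
t=8: input=4 -> V=12
t=9: input=3 -> V=0 FIRE
t=10: input=2 -> V=6
t=11: input=2 -> V=9
t=12: input=3 -> V=0 FIRE

Answer: 4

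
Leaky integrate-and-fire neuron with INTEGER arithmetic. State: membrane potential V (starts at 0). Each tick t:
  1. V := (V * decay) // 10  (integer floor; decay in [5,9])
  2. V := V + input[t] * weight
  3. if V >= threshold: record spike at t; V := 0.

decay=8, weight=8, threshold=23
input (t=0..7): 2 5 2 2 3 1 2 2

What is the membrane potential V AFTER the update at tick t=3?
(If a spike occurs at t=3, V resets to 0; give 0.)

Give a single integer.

Answer: 0

Derivation:
t=0: input=2 -> V=16
t=1: input=5 -> V=0 FIRE
t=2: input=2 -> V=16
t=3: input=2 -> V=0 FIRE
t=4: input=3 -> V=0 FIRE
t=5: input=1 -> V=8
t=6: input=2 -> V=22
t=7: input=2 -> V=0 FIRE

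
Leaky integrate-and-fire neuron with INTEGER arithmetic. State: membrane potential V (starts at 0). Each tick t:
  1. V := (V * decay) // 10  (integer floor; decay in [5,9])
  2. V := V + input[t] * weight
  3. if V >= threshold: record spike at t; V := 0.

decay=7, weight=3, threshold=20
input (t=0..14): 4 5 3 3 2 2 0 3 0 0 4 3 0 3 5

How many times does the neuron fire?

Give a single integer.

Answer: 3

Derivation:
t=0: input=4 -> V=12
t=1: input=5 -> V=0 FIRE
t=2: input=3 -> V=9
t=3: input=3 -> V=15
t=4: input=2 -> V=16
t=5: input=2 -> V=17
t=6: input=0 -> V=11
t=7: input=3 -> V=16
t=8: input=0 -> V=11
t=9: input=0 -> V=7
t=10: input=4 -> V=16
t=11: input=3 -> V=0 FIRE
t=12: input=0 -> V=0
t=13: input=3 -> V=9
t=14: input=5 -> V=0 FIRE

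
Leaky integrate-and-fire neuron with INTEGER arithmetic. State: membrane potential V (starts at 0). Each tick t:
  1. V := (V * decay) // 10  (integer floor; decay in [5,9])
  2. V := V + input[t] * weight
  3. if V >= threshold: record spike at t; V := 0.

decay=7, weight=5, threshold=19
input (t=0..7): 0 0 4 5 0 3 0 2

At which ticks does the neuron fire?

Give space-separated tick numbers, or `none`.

Answer: 2 3

Derivation:
t=0: input=0 -> V=0
t=1: input=0 -> V=0
t=2: input=4 -> V=0 FIRE
t=3: input=5 -> V=0 FIRE
t=4: input=0 -> V=0
t=5: input=3 -> V=15
t=6: input=0 -> V=10
t=7: input=2 -> V=17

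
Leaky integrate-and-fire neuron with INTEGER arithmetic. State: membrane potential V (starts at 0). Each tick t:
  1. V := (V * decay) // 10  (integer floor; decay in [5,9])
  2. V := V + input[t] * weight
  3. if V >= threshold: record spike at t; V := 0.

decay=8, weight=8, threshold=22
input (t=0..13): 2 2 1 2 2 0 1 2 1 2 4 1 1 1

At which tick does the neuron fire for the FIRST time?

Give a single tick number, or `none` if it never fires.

t=0: input=2 -> V=16
t=1: input=2 -> V=0 FIRE
t=2: input=1 -> V=8
t=3: input=2 -> V=0 FIRE
t=4: input=2 -> V=16
t=5: input=0 -> V=12
t=6: input=1 -> V=17
t=7: input=2 -> V=0 FIRE
t=8: input=1 -> V=8
t=9: input=2 -> V=0 FIRE
t=10: input=4 -> V=0 FIRE
t=11: input=1 -> V=8
t=12: input=1 -> V=14
t=13: input=1 -> V=19

Answer: 1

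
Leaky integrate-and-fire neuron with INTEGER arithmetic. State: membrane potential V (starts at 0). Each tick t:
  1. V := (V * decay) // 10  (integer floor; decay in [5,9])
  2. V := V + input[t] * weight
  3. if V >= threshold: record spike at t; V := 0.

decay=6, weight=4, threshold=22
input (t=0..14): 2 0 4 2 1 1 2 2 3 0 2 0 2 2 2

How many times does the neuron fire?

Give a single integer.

t=0: input=2 -> V=8
t=1: input=0 -> V=4
t=2: input=4 -> V=18
t=3: input=2 -> V=18
t=4: input=1 -> V=14
t=5: input=1 -> V=12
t=6: input=2 -> V=15
t=7: input=2 -> V=17
t=8: input=3 -> V=0 FIRE
t=9: input=0 -> V=0
t=10: input=2 -> V=8
t=11: input=0 -> V=4
t=12: input=2 -> V=10
t=13: input=2 -> V=14
t=14: input=2 -> V=16

Answer: 1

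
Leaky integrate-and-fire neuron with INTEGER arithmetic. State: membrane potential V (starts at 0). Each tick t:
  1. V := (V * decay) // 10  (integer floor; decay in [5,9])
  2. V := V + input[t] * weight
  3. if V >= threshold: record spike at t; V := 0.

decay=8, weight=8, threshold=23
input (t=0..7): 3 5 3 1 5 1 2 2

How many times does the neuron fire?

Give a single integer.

Answer: 5

Derivation:
t=0: input=3 -> V=0 FIRE
t=1: input=5 -> V=0 FIRE
t=2: input=3 -> V=0 FIRE
t=3: input=1 -> V=8
t=4: input=5 -> V=0 FIRE
t=5: input=1 -> V=8
t=6: input=2 -> V=22
t=7: input=2 -> V=0 FIRE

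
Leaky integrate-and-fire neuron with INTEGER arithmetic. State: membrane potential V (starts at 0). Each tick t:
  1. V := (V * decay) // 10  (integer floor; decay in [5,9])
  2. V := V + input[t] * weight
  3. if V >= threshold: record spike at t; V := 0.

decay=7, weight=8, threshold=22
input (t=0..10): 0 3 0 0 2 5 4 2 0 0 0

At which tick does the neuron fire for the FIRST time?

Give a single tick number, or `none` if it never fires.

t=0: input=0 -> V=0
t=1: input=3 -> V=0 FIRE
t=2: input=0 -> V=0
t=3: input=0 -> V=0
t=4: input=2 -> V=16
t=5: input=5 -> V=0 FIRE
t=6: input=4 -> V=0 FIRE
t=7: input=2 -> V=16
t=8: input=0 -> V=11
t=9: input=0 -> V=7
t=10: input=0 -> V=4

Answer: 1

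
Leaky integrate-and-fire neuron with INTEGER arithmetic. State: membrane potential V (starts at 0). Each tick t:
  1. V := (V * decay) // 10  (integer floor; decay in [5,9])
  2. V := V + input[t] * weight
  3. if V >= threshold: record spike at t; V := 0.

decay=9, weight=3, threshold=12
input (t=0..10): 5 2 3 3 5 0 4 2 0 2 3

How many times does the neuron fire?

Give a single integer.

t=0: input=5 -> V=0 FIRE
t=1: input=2 -> V=6
t=2: input=3 -> V=0 FIRE
t=3: input=3 -> V=9
t=4: input=5 -> V=0 FIRE
t=5: input=0 -> V=0
t=6: input=4 -> V=0 FIRE
t=7: input=2 -> V=6
t=8: input=0 -> V=5
t=9: input=2 -> V=10
t=10: input=3 -> V=0 FIRE

Answer: 5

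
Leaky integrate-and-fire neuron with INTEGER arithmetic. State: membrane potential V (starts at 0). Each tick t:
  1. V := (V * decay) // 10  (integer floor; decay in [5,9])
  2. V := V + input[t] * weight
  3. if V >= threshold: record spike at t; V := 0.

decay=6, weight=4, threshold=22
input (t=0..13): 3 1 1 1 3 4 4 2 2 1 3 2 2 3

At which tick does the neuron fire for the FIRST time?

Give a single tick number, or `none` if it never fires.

t=0: input=3 -> V=12
t=1: input=1 -> V=11
t=2: input=1 -> V=10
t=3: input=1 -> V=10
t=4: input=3 -> V=18
t=5: input=4 -> V=0 FIRE
t=6: input=4 -> V=16
t=7: input=2 -> V=17
t=8: input=2 -> V=18
t=9: input=1 -> V=14
t=10: input=3 -> V=20
t=11: input=2 -> V=20
t=12: input=2 -> V=20
t=13: input=3 -> V=0 FIRE

Answer: 5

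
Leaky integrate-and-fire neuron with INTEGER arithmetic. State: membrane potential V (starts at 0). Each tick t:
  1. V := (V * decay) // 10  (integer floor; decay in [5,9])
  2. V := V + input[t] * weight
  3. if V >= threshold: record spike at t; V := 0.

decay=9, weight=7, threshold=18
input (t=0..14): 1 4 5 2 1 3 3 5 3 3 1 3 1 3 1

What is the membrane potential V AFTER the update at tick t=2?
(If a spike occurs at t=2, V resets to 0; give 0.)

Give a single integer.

Answer: 0

Derivation:
t=0: input=1 -> V=7
t=1: input=4 -> V=0 FIRE
t=2: input=5 -> V=0 FIRE
t=3: input=2 -> V=14
t=4: input=1 -> V=0 FIRE
t=5: input=3 -> V=0 FIRE
t=6: input=3 -> V=0 FIRE
t=7: input=5 -> V=0 FIRE
t=8: input=3 -> V=0 FIRE
t=9: input=3 -> V=0 FIRE
t=10: input=1 -> V=7
t=11: input=3 -> V=0 FIRE
t=12: input=1 -> V=7
t=13: input=3 -> V=0 FIRE
t=14: input=1 -> V=7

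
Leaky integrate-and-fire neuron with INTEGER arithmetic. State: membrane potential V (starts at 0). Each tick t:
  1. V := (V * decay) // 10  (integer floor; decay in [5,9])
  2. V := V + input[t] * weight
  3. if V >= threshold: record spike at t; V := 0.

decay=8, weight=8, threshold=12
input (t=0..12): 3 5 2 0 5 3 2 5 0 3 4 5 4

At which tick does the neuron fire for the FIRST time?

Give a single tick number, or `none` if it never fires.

Answer: 0

Derivation:
t=0: input=3 -> V=0 FIRE
t=1: input=5 -> V=0 FIRE
t=2: input=2 -> V=0 FIRE
t=3: input=0 -> V=0
t=4: input=5 -> V=0 FIRE
t=5: input=3 -> V=0 FIRE
t=6: input=2 -> V=0 FIRE
t=7: input=5 -> V=0 FIRE
t=8: input=0 -> V=0
t=9: input=3 -> V=0 FIRE
t=10: input=4 -> V=0 FIRE
t=11: input=5 -> V=0 FIRE
t=12: input=4 -> V=0 FIRE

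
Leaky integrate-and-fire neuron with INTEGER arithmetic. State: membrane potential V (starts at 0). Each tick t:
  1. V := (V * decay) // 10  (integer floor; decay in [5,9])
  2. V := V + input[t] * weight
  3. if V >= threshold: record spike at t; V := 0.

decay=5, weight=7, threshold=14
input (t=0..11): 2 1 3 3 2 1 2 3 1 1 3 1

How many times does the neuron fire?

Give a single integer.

t=0: input=2 -> V=0 FIRE
t=1: input=1 -> V=7
t=2: input=3 -> V=0 FIRE
t=3: input=3 -> V=0 FIRE
t=4: input=2 -> V=0 FIRE
t=5: input=1 -> V=7
t=6: input=2 -> V=0 FIRE
t=7: input=3 -> V=0 FIRE
t=8: input=1 -> V=7
t=9: input=1 -> V=10
t=10: input=3 -> V=0 FIRE
t=11: input=1 -> V=7

Answer: 7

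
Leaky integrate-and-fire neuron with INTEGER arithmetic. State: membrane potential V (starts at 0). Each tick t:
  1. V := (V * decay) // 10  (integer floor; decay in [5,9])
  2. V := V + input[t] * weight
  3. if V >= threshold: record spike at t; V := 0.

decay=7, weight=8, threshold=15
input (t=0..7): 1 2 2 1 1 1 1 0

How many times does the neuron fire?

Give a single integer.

t=0: input=1 -> V=8
t=1: input=2 -> V=0 FIRE
t=2: input=2 -> V=0 FIRE
t=3: input=1 -> V=8
t=4: input=1 -> V=13
t=5: input=1 -> V=0 FIRE
t=6: input=1 -> V=8
t=7: input=0 -> V=5

Answer: 3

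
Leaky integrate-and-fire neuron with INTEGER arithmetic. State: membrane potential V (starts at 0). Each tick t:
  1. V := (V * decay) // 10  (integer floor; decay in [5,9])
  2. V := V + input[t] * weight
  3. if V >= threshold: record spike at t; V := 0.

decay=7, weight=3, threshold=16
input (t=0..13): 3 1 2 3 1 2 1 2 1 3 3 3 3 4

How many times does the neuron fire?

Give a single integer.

t=0: input=3 -> V=9
t=1: input=1 -> V=9
t=2: input=2 -> V=12
t=3: input=3 -> V=0 FIRE
t=4: input=1 -> V=3
t=5: input=2 -> V=8
t=6: input=1 -> V=8
t=7: input=2 -> V=11
t=8: input=1 -> V=10
t=9: input=3 -> V=0 FIRE
t=10: input=3 -> V=9
t=11: input=3 -> V=15
t=12: input=3 -> V=0 FIRE
t=13: input=4 -> V=12

Answer: 3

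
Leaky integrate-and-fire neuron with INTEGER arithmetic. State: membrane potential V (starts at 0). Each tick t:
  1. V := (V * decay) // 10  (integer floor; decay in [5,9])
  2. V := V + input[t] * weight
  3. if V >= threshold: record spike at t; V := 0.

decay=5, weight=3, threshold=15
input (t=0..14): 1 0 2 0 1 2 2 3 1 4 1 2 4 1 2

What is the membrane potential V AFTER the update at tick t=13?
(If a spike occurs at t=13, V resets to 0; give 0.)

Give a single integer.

t=0: input=1 -> V=3
t=1: input=0 -> V=1
t=2: input=2 -> V=6
t=3: input=0 -> V=3
t=4: input=1 -> V=4
t=5: input=2 -> V=8
t=6: input=2 -> V=10
t=7: input=3 -> V=14
t=8: input=1 -> V=10
t=9: input=4 -> V=0 FIRE
t=10: input=1 -> V=3
t=11: input=2 -> V=7
t=12: input=4 -> V=0 FIRE
t=13: input=1 -> V=3
t=14: input=2 -> V=7

Answer: 3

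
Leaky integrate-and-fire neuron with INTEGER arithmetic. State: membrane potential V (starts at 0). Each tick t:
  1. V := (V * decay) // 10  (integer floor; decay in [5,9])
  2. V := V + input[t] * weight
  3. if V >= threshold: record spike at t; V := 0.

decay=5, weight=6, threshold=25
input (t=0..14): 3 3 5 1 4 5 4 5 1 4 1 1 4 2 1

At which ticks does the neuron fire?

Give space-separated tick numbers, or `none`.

t=0: input=3 -> V=18
t=1: input=3 -> V=0 FIRE
t=2: input=5 -> V=0 FIRE
t=3: input=1 -> V=6
t=4: input=4 -> V=0 FIRE
t=5: input=5 -> V=0 FIRE
t=6: input=4 -> V=24
t=7: input=5 -> V=0 FIRE
t=8: input=1 -> V=6
t=9: input=4 -> V=0 FIRE
t=10: input=1 -> V=6
t=11: input=1 -> V=9
t=12: input=4 -> V=0 FIRE
t=13: input=2 -> V=12
t=14: input=1 -> V=12

Answer: 1 2 4 5 7 9 12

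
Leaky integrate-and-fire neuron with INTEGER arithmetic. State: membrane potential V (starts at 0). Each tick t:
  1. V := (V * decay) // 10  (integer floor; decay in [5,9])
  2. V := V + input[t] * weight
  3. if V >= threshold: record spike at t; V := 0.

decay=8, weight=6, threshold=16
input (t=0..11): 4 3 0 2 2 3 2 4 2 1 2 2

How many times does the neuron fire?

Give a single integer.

Answer: 6

Derivation:
t=0: input=4 -> V=0 FIRE
t=1: input=3 -> V=0 FIRE
t=2: input=0 -> V=0
t=3: input=2 -> V=12
t=4: input=2 -> V=0 FIRE
t=5: input=3 -> V=0 FIRE
t=6: input=2 -> V=12
t=7: input=4 -> V=0 FIRE
t=8: input=2 -> V=12
t=9: input=1 -> V=15
t=10: input=2 -> V=0 FIRE
t=11: input=2 -> V=12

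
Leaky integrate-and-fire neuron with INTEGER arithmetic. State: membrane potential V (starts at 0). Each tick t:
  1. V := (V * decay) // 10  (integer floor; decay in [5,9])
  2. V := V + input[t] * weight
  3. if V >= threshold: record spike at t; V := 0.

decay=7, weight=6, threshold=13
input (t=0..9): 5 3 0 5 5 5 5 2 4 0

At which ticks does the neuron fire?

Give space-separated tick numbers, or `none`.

t=0: input=5 -> V=0 FIRE
t=1: input=3 -> V=0 FIRE
t=2: input=0 -> V=0
t=3: input=5 -> V=0 FIRE
t=4: input=5 -> V=0 FIRE
t=5: input=5 -> V=0 FIRE
t=6: input=5 -> V=0 FIRE
t=7: input=2 -> V=12
t=8: input=4 -> V=0 FIRE
t=9: input=0 -> V=0

Answer: 0 1 3 4 5 6 8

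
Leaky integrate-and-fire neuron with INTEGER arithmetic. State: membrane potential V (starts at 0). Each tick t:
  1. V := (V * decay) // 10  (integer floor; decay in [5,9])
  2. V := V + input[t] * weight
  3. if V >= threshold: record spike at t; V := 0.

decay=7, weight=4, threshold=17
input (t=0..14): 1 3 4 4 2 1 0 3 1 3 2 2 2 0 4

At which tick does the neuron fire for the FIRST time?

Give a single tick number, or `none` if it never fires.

Answer: 2

Derivation:
t=0: input=1 -> V=4
t=1: input=3 -> V=14
t=2: input=4 -> V=0 FIRE
t=3: input=4 -> V=16
t=4: input=2 -> V=0 FIRE
t=5: input=1 -> V=4
t=6: input=0 -> V=2
t=7: input=3 -> V=13
t=8: input=1 -> V=13
t=9: input=3 -> V=0 FIRE
t=10: input=2 -> V=8
t=11: input=2 -> V=13
t=12: input=2 -> V=0 FIRE
t=13: input=0 -> V=0
t=14: input=4 -> V=16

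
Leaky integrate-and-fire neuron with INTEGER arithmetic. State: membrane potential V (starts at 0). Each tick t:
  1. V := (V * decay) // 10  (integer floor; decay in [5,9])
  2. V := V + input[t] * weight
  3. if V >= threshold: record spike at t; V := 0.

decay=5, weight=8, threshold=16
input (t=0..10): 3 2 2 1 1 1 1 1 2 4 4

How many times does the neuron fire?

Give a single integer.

Answer: 6

Derivation:
t=0: input=3 -> V=0 FIRE
t=1: input=2 -> V=0 FIRE
t=2: input=2 -> V=0 FIRE
t=3: input=1 -> V=8
t=4: input=1 -> V=12
t=5: input=1 -> V=14
t=6: input=1 -> V=15
t=7: input=1 -> V=15
t=8: input=2 -> V=0 FIRE
t=9: input=4 -> V=0 FIRE
t=10: input=4 -> V=0 FIRE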